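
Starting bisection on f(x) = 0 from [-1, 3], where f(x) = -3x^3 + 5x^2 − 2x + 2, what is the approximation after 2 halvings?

x = 1 gives f = 2, positive; keep [1, 3]
x = 2 gives f = -6, negative; keep [1, 2]

2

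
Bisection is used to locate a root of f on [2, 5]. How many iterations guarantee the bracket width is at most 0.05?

Width after n steps is 3/2^n. Need 2^n ≥ 3/0.05 = 60.
2^5 = 32 < 60 ≤ 2^6 = 64, so n = 6.

6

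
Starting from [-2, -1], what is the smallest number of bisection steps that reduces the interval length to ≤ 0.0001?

14

Width after n steps is 1/2^n. Need 2^n ≥ 1/0.0001 = 10000.
2^13 = 8192 < 10000 ≤ 2^14 = 16384, so n = 14.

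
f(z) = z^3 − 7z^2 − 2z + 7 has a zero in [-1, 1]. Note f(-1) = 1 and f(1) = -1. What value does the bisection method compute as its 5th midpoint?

0.9375

m = 0, f(m) = 7 (+); new bracket [0, 1]
m = 0.5, f(m) = 4.375 (+); new bracket [0.5, 1]
m = 0.75, f(m) = 1.984375 (+); new bracket [0.75, 1]
m = 0.875, f(m) = 0.5605 (+); new bracket [0.875, 1]
m = 0.9375, f(m) = -0.2034 (−); new bracket [0.875, 0.9375]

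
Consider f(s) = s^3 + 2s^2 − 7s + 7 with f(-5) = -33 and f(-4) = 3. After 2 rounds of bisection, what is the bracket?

[-4.25, -4]

s = -4.5 gives f = -12.125, negative; keep [-4.5, -4]
s = -4.25 gives f = -3.890625, negative; keep [-4.25, -4]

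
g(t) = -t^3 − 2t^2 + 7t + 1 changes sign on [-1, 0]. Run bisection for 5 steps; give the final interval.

t = -0.5 gives g = -2.875, negative; keep [-0.5, 0]
t = -0.25 gives g = -0.859375, negative; keep [-0.25, 0]
t = -0.125 gives g = 0.095703, positive; keep [-0.25, -0.125]
t = -0.1875 gives g = -0.3762, negative; keep [-0.1875, -0.125]
t = -0.15625 gives g = -0.1388, negative; keep [-0.15625, -0.125]

[-0.15625, -0.125]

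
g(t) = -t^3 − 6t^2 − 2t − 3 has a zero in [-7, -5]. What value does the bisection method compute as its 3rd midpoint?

m = -6, g(m) = 9 (+); new bracket [-6, -5]
m = -5.5, g(m) = -7.125 (−); new bracket [-6, -5.5]
m = -5.75, g(m) = 0.234375 (+); new bracket [-5.75, -5.5]

-5.75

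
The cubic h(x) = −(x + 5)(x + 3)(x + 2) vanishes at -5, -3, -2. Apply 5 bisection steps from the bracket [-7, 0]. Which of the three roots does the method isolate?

m = -3.5, h(m) = -1.125 (−); new bracket [-7, -3.5]
m = -5.25, h(m) = 1.828125 (+); new bracket [-5.25, -3.5]
m = -4.375, h(m) = -2.041016 (−); new bracket [-5.25, -4.375]
m = -4.8125, h(m) = -0.9558 (−); new bracket [-5.25, -4.8125]
m = -5.03125, h(m) = 0.1924 (+); new bracket [-5.03125, -4.8125]

-5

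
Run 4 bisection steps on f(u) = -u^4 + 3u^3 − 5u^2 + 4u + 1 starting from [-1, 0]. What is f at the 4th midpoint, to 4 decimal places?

0.0532

midpoint -0.5: f = -2.6875 < 0 → [-0.5, 0]
midpoint -0.25: f = -0.363281 < 0 → [-0.25, 0]
midpoint -0.125: f = 0.415771 > 0 → [-0.25, -0.125]
midpoint -0.1875: f = 0.0532 > 0 → [-0.25, -0.1875]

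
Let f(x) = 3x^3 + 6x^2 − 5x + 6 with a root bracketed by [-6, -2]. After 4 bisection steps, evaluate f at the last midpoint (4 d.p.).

x = -4 gives f = -70, negative; keep [-4, -2]
x = -3 gives f = -6, negative; keep [-3, -2]
x = -2.5 gives f = 9.125, positive; keep [-3, -2.5]
x = -2.75 gives f = 2.7344, positive; keep [-3, -2.75]

2.7344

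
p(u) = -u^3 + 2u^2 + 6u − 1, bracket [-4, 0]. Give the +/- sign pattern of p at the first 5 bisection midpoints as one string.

m = -2, p(m) = 3 (+); new bracket [-2, 0]
m = -1, p(m) = -4 (−); new bracket [-2, -1]
m = -1.5, p(m) = -2.125 (−); new bracket [-2, -1.5]
m = -1.75, p(m) = -0.0156 (−); new bracket [-2, -1.75]
m = -1.875, p(m) = 1.373 (+); new bracket [-1.875, -1.75]

+---+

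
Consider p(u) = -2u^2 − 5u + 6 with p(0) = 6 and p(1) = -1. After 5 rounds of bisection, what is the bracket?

u = 0.5 gives p = 3, positive; keep [0.5, 1]
u = 0.75 gives p = 1.125, positive; keep [0.75, 1]
u = 0.875 gives p = 0.09375, positive; keep [0.875, 1]
u = 0.9375 gives p = -0.4453, negative; keep [0.875, 0.9375]
u = 0.90625 gives p = -0.1738, negative; keep [0.875, 0.90625]

[0.875, 0.90625]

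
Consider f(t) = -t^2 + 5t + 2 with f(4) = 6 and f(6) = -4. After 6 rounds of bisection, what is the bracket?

[5.34375, 5.375]

m = 5, f(m) = 2 (+); new bracket [5, 6]
m = 5.5, f(m) = -0.75 (−); new bracket [5, 5.5]
m = 5.25, f(m) = 0.6875 (+); new bracket [5.25, 5.5]
m = 5.375, f(m) = -0.0156 (−); new bracket [5.25, 5.375]
m = 5.3125, f(m) = 0.3398 (+); new bracket [5.3125, 5.375]
m = 5.34375, f(m) = 0.1631 (+); new bracket [5.34375, 5.375]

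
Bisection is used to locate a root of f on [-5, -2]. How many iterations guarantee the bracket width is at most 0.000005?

20

Width after n steps is 3/2^n. Need 2^n ≥ 3/0.000005 = 600000.
2^19 = 524288 < 600000 ≤ 2^20 = 1048576, so n = 20.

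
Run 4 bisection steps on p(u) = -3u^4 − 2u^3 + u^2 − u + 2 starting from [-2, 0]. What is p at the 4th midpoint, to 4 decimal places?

-0.2585

m = -1, p(m) = 3 (+); new bracket [-2, -1]
m = -1.5, p(m) = -2.6875 (−); new bracket [-1.5, -1]
m = -1.25, p(m) = 1.394531 (+); new bracket [-1.5, -1.25]
m = -1.375, p(m) = -0.2585 (−); new bracket [-1.375, -1.25]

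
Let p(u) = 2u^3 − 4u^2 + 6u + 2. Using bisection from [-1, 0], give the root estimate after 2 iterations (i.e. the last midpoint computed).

u = -0.5 gives p = -2.25, negative; keep [-0.5, 0]
u = -0.25 gives p = 0.21875, positive; keep [-0.5, -0.25]

-0.25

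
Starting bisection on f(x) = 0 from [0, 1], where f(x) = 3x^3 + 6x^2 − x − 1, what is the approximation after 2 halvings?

0.25

midpoint 0.5: f = 0.375 > 0 → [0, 0.5]
midpoint 0.25: f = -0.828125 < 0 → [0.25, 0.5]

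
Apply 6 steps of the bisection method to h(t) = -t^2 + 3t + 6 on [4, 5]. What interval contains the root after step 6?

m = 4.5, h(m) = -0.75 (−); new bracket [4, 4.5]
m = 4.25, h(m) = 0.6875 (+); new bracket [4.25, 4.5]
m = 4.375, h(m) = -0.015625 (−); new bracket [4.25, 4.375]
m = 4.3125, h(m) = 0.3398 (+); new bracket [4.3125, 4.375]
m = 4.34375, h(m) = 0.1631 (+); new bracket [4.34375, 4.375]
m = 4.359375, h(m) = 0.074 (+); new bracket [4.359375, 4.375]

[4.359375, 4.375]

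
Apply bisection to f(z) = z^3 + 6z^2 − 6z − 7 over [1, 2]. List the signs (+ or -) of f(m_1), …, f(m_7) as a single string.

+---++-

m = 1.5, f(m) = 0.875 (+); new bracket [1, 1.5]
m = 1.25, f(m) = -3.171875 (−); new bracket [1.25, 1.5]
m = 1.375, f(m) = -1.306641 (−); new bracket [1.375, 1.5]
m = 1.4375, f(m) = -0.2561 (−); new bracket [1.4375, 1.5]
m = 1.46875, f(m) = 0.2993 (+); new bracket [1.4375, 1.46875]
m = 1.453125, f(m) = 0.0191 (+); new bracket [1.4375, 1.453125]
m = 1.4453125, f(m) = -0.1192 (−); new bracket [1.4453125, 1.453125]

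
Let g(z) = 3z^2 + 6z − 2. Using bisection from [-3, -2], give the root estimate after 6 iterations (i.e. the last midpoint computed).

-2.296875

z = -2.5 gives g = 1.75, positive; keep [-2.5, -2]
z = -2.25 gives g = -0.3125, negative; keep [-2.5, -2.25]
z = -2.375 gives g = 0.671875, positive; keep [-2.375, -2.25]
z = -2.3125 gives g = 0.168, positive; keep [-2.3125, -2.25]
z = -2.28125 gives g = -0.0752, negative; keep [-2.3125, -2.28125]
z = -2.296875 gives g = 0.0457, positive; keep [-2.296875, -2.28125]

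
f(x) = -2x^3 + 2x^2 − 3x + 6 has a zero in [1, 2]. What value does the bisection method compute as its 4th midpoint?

1.4375

m = 1.5, f(m) = -0.75 (−); new bracket [1, 1.5]
m = 1.25, f(m) = 1.46875 (+); new bracket [1.25, 1.5]
m = 1.375, f(m) = 0.457031 (+); new bracket [1.375, 1.5]
m = 1.4375, f(m) = -0.1206 (−); new bracket [1.375, 1.4375]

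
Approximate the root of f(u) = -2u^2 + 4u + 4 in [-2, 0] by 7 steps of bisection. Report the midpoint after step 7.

u = -1 gives f = -2, negative; keep [-1, 0]
u = -0.5 gives f = 1.5, positive; keep [-1, -0.5]
u = -0.75 gives f = -0.125, negative; keep [-0.75, -0.5]
u = -0.625 gives f = 0.7188, positive; keep [-0.75, -0.625]
u = -0.6875 gives f = 0.3047, positive; keep [-0.75, -0.6875]
u = -0.71875 gives f = 0.0918, positive; keep [-0.75, -0.71875]
u = -0.734375 gives f = -0.0161, negative; keep [-0.734375, -0.71875]

-0.734375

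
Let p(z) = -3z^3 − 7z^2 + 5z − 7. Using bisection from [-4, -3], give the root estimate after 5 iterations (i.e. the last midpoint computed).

-3.09375

m = -3.5, p(m) = 18.375 (+); new bracket [-3.5, -3]
m = -3.25, p(m) = 5.796875 (+); new bracket [-3.25, -3]
m = -3.125, p(m) = 0.568359 (+); new bracket [-3.125, -3]
m = -3.0625, p(m) = -1.7961 (−); new bracket [-3.125, -3.0625]
m = -3.09375, p(m) = -0.6342 (−); new bracket [-3.125, -3.09375]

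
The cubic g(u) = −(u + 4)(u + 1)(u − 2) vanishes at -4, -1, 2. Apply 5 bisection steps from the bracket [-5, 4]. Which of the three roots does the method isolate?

midpoint -0.5: g = 4.375 > 0 → [-0.5, 4]
midpoint 1.75: g = 3.953125 > 0 → [1.75, 4]
midpoint 2.875: g = -23.310547 < 0 → [1.75, 2.875]
midpoint 2.3125: g = -6.5344 < 0 → [1.75, 2.3125]
midpoint 2.03125: g = -0.5713 < 0 → [1.75, 2.03125]

2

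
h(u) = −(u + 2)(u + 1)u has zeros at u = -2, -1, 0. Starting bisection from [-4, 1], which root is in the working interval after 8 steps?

u = -1.5 gives h = -0.375, negative; keep [-4, -1.5]
u = -2.75 gives h = 3.609375, positive; keep [-2.75, -1.5]
u = -2.125 gives h = 0.298828, positive; keep [-2.125, -1.5]
u = -1.8125 gives h = -0.2761, negative; keep [-2.125, -1.8125]
u = -1.96875 gives h = -0.0596, negative; keep [-2.125, -1.96875]
u = -2.046875 gives h = 0.1004, positive; keep [-2.046875, -1.96875]
u = -2.0078125 gives h = 0.0158, positive; keep [-2.0078125, -1.96875]
u = -1.98828125 gives h = -0.023, negative; keep [-2.0078125, -1.98828125]

-2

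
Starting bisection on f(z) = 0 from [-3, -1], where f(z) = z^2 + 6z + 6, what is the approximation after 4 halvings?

-1.375

midpoint -2: f = -2 < 0 → [-2, -1]
midpoint -1.5: f = -0.75 < 0 → [-1.5, -1]
midpoint -1.25: f = 0.0625 > 0 → [-1.5, -1.25]
midpoint -1.375: f = -0.3594 < 0 → [-1.375, -1.25]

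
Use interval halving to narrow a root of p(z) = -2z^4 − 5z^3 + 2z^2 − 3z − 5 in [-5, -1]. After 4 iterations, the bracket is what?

p(-3) = -5 < 0, so the root lies in [-3, -1]
p(-2) = 17 > 0, so the root lies in [-3, -2]
p(-2.5) = 15 > 0, so the root lies in [-3, -2.5]
p(-2.75) = 7.9766 > 0, so the root lies in [-3, -2.75]

[-3, -2.75]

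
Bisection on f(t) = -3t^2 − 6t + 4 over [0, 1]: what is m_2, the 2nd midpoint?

t = 0.5 gives f = 0.25, positive; keep [0.5, 1]
t = 0.75 gives f = -2.1875, negative; keep [0.5, 0.75]

0.75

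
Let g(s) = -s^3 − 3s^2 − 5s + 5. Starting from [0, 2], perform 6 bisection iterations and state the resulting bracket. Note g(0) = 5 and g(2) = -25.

[0.65625, 0.6875]

s = 1 gives g = -4, negative; keep [0, 1]
s = 0.5 gives g = 1.625, positive; keep [0.5, 1]
s = 0.75 gives g = -0.859375, negative; keep [0.5, 0.75]
s = 0.625 gives g = 0.459, positive; keep [0.625, 0.75]
s = 0.6875 gives g = -0.1804, negative; keep [0.625, 0.6875]
s = 0.65625 gives g = 0.1441, positive; keep [0.65625, 0.6875]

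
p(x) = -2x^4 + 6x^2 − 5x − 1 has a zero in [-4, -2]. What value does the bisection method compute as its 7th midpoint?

-2.015625

x = -3 gives p = -94, negative; keep [-3, -2]
x = -2.5 gives p = -29.125, negative; keep [-2.5, -2]
x = -2.25 gives p = -10.632812, negative; keep [-2.25, -2]
x = -2.125 gives p = -4.063, negative; keep [-2.125, -2]
x = -2.0625 gives p = -1.3555, negative; keep [-2.0625, -2]
x = -2.03125 gives p = -0.1353, negative; keep [-2.03125, -2]
x = -2.015625 gives p = 0.4428, positive; keep [-2.03125, -2.015625]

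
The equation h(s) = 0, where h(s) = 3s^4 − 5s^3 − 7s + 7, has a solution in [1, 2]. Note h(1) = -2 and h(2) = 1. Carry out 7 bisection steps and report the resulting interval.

[1.9609375, 1.96875]

midpoint 1.5: h = -5.1875 < 0 → [1.5, 2]
midpoint 1.75: h = -3.910156 < 0 → [1.75, 2]
midpoint 1.875: h = -2.005127 < 0 → [1.875, 2]
midpoint 1.9375: h = -0.653 < 0 → [1.9375, 2]
midpoint 1.96875: h = 0.1342 > 0 → [1.9375, 1.96875]
midpoint 1.953125: h = -0.269 < 0 → [1.953125, 1.96875]
midpoint 1.9609375: h = -0.0699 < 0 → [1.9609375, 1.96875]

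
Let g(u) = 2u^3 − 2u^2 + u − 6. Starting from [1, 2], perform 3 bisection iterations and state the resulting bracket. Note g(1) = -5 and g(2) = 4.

[1.625, 1.75]

midpoint 1.5: g = -2.25 < 0 → [1.5, 2]
midpoint 1.75: g = 0.34375 > 0 → [1.5, 1.75]
midpoint 1.625: g = -1.074219 < 0 → [1.625, 1.75]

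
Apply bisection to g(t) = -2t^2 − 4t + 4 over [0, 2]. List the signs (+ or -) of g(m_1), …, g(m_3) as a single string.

m = 1, g(m) = -2 (−); new bracket [0, 1]
m = 0.5, g(m) = 1.5 (+); new bracket [0.5, 1]
m = 0.75, g(m) = -0.125 (−); new bracket [0.5, 0.75]

-+-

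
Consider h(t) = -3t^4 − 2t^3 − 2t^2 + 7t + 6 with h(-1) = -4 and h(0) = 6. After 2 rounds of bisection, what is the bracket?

m = -0.5, h(m) = 2.0625 (+); new bracket [-1, -0.5]
m = -0.75, h(m) = -0.480469 (−); new bracket [-0.75, -0.5]

[-0.75, -0.5]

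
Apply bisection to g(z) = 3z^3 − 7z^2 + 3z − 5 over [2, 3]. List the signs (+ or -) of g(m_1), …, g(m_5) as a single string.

++---

m = 2.5, g(m) = 5.625 (+); new bracket [2, 2.5]
m = 2.25, g(m) = 0.484375 (+); new bracket [2, 2.25]
m = 2.125, g(m) = -1.447266 (−); new bracket [2.125, 2.25]
m = 2.1875, g(m) = -0.531 (−); new bracket [2.1875, 2.25]
m = 2.21875, g(m) = -0.036 (−); new bracket [2.21875, 2.25]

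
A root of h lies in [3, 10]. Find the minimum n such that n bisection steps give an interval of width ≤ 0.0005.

14

Width after n steps is 7/2^n. Need 2^n ≥ 7/0.0005 = 14000.
2^13 = 8192 < 14000 ≤ 2^14 = 16384, so n = 14.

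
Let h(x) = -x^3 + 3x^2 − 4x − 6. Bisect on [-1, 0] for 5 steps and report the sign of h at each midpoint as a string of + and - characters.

--+-+

x = -0.5 gives h = -3.125, negative; keep [-1, -0.5]
x = -0.75 gives h = -0.890625, negative; keep [-1, -0.75]
x = -0.875 gives h = 0.466797, positive; keep [-0.875, -0.75]
x = -0.8125 gives h = -0.2332, negative; keep [-0.875, -0.8125]
x = -0.84375 gives h = 0.1114, positive; keep [-0.84375, -0.8125]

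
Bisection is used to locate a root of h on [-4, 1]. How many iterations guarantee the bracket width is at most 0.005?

Width after n steps is 5/2^n. Need 2^n ≥ 5/0.005 = 1000.
2^9 = 512 < 1000 ≤ 2^10 = 1024, so n = 10.

10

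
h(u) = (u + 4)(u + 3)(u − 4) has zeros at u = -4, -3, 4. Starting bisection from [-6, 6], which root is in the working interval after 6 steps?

h(0) = -48 < 0, so the root lies in [0, 6]
h(3) = -42 < 0, so the root lies in [3, 6]
h(4.5) = 31.875 > 0, so the root lies in [3, 4.5]
h(3.75) = -13.0781 < 0, so the root lies in [3.75, 4.5]
h(4.125) = 7.2363 > 0, so the root lies in [3.75, 4.125]
h(3.9375) = -3.4417 < 0, so the root lies in [3.9375, 4.125]

4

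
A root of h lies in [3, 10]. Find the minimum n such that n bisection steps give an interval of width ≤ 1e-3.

Width after n steps is 7/2^n. Need 2^n ≥ 7/1e-3 = 7000.
2^12 = 4096 < 7000 ≤ 2^13 = 8192, so n = 13.

13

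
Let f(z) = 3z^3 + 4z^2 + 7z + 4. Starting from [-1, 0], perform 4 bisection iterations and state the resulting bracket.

z = -0.5 gives f = 1.125, positive; keep [-1, -0.5]
z = -0.75 gives f = -0.265625, negative; keep [-0.75, -0.5]
z = -0.625 gives f = 0.455078, positive; keep [-0.75, -0.625]
z = -0.6875 gives f = 0.1033, positive; keep [-0.75, -0.6875]

[-0.75, -0.6875]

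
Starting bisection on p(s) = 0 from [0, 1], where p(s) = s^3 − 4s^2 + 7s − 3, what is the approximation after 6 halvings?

0.609375

s = 0.5 gives p = -0.375, negative; keep [0.5, 1]
s = 0.75 gives p = 0.421875, positive; keep [0.5, 0.75]
s = 0.625 gives p = 0.056641, positive; keep [0.5, 0.625]
s = 0.5625 gives p = -0.1501, negative; keep [0.5625, 0.625]
s = 0.59375 gives p = -0.0446, negative; keep [0.59375, 0.625]
s = 0.609375 gives p = 0.0066, positive; keep [0.59375, 0.609375]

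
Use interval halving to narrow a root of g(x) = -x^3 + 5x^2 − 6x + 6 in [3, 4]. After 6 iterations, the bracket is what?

[3.84375, 3.859375]

m = 3.5, g(m) = 3.375 (+); new bracket [3.5, 4]
m = 3.75, g(m) = 1.078125 (+); new bracket [3.75, 4]
m = 3.875, g(m) = -0.357422 (−); new bracket [3.75, 3.875]
m = 3.8125, g(m) = 0.3855 (+); new bracket [3.8125, 3.875]
m = 3.84375, g(m) = 0.0204 (+); new bracket [3.84375, 3.875]
m = 3.859375, g(m) = -0.1669 (−); new bracket [3.84375, 3.859375]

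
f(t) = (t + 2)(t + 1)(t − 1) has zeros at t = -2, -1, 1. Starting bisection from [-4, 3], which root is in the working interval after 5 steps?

f(-0.5) = -1.125 < 0, so the root lies in [-0.5, 3]
f(1.25) = 1.828125 > 0, so the root lies in [-0.5, 1.25]
f(0.375) = -2.041016 < 0, so the root lies in [0.375, 1.25]
f(0.8125) = -0.9558 < 0, so the root lies in [0.8125, 1.25]
f(1.03125) = 0.1924 > 0, so the root lies in [0.8125, 1.03125]

1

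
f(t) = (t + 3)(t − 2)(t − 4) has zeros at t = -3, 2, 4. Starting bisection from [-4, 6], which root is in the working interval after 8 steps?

m = 1, f(m) = 12 (+); new bracket [-4, 1]
m = -1.5, f(m) = 28.875 (+); new bracket [-4, -1.5]
m = -2.75, f(m) = 8.015625 (+); new bracket [-4, -2.75]
m = -3.375, f(m) = -14.8652 (−); new bracket [-3.375, -2.75]
m = -3.0625, f(m) = -2.2346 (−); new bracket [-3.0625, -2.75]
m = -2.90625, f(m) = 3.1766 (+); new bracket [-3.0625, -2.90625]
m = -2.984375, f(m) = 0.5439 (+); new bracket [-3.0625, -2.984375]
m = -3.0234375, f(m) = -0.8269 (−); new bracket [-3.0234375, -2.984375]

-3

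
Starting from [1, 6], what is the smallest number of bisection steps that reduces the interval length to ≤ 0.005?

Width after n steps is 5/2^n. Need 2^n ≥ 5/0.005 = 1000.
2^9 = 512 < 1000 ≤ 2^10 = 1024, so n = 10.

10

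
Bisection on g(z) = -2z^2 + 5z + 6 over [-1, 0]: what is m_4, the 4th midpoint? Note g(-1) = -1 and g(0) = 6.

-0.9375

g(-0.5) = 3 > 0, so the root lies in [-1, -0.5]
g(-0.75) = 1.125 > 0, so the root lies in [-1, -0.75]
g(-0.875) = 0.09375 > 0, so the root lies in [-1, -0.875]
g(-0.9375) = -0.4453 < 0, so the root lies in [-0.9375, -0.875]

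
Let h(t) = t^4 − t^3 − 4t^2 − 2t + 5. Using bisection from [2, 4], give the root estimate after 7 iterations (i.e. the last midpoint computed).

midpoint 3: h = 17 > 0 → [2, 3]
midpoint 2.5: h = -1.5625 < 0 → [2.5, 3]
midpoint 2.75: h = 5.644531 > 0 → [2.5, 2.75]
midpoint 2.625: h = 1.5803 > 0 → [2.5, 2.625]
midpoint 2.5625: h = -0.0993 < 0 → [2.5625, 2.625]
midpoint 2.59375: h = 0.7126 > 0 → [2.5625, 2.59375]
midpoint 2.578125: h = 0.2997 > 0 → [2.5625, 2.578125]

2.578125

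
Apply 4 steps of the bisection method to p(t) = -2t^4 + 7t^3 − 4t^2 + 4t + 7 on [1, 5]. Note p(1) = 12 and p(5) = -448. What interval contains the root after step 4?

[3, 3.25]

p(3) = 10 > 0, so the root lies in [3, 5]
p(4) = -105 < 0, so the root lies in [3, 4]
p(3.5) = -28 < 0, so the root lies in [3, 3.5]
p(3.25) = -5.0859 < 0, so the root lies in [3, 3.25]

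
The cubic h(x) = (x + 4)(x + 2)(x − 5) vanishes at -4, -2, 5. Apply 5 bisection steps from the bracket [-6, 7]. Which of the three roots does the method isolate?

m = 0.5, h(m) = -50.625 (−); new bracket [0.5, 7]
m = 3.75, h(m) = -55.703125 (−); new bracket [3.75, 7]
m = 5.375, h(m) = 25.927734 (+); new bracket [3.75, 5.375]
m = 4.5625, h(m) = -24.5837 (−); new bracket [4.5625, 5.375]
m = 4.96875, h(m) = -1.9532 (−); new bracket [4.96875, 5.375]

5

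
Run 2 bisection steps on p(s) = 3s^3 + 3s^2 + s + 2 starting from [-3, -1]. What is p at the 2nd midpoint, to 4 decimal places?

p(-2) = -12 < 0, so the root lies in [-2, -1]
p(-1.5) = -2.875 < 0, so the root lies in [-1.5, -1]

-2.8750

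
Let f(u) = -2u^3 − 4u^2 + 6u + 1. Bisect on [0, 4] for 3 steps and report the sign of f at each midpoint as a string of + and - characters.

-+-

m = 2, f(m) = -19 (−); new bracket [0, 2]
m = 1, f(m) = 1 (+); new bracket [1, 2]
m = 1.5, f(m) = -5.75 (−); new bracket [1, 1.5]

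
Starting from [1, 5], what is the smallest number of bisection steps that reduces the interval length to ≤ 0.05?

Width after n steps is 4/2^n. Need 2^n ≥ 4/0.05 = 80.
2^6 = 64 < 80 ≤ 2^7 = 128, so n = 7.

7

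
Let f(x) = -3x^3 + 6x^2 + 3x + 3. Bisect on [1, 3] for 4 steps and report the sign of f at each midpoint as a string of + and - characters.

m = 2, f(m) = 9 (+); new bracket [2, 3]
m = 2.5, f(m) = 1.125 (+); new bracket [2.5, 3]
m = 2.75, f(m) = -5.765625 (−); new bracket [2.5, 2.75]
m = 2.625, f(m) = -2.0449 (−); new bracket [2.5, 2.625]

++--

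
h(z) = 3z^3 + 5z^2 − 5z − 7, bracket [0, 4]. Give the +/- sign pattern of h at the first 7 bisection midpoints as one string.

midpoint 2: h = 27 > 0 → [0, 2]
midpoint 1: h = -4 < 0 → [1, 2]
midpoint 1.5: h = 6.875 > 0 → [1, 1.5]
midpoint 1.25: h = 0.4219 > 0 → [1, 1.25]
midpoint 1.125: h = -2.0254 < 0 → [1.125, 1.25]
midpoint 1.1875: h = -0.863 < 0 → [1.1875, 1.25]
midpoint 1.21875: h = -0.2362 < 0 → [1.21875, 1.25]

+-++---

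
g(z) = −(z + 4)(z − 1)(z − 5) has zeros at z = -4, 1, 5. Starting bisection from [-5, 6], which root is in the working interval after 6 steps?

m = 0.5, g(m) = -10.125 (−); new bracket [-5, 0.5]
m = -2.25, g(m) = -41.234375 (−); new bracket [-5, -2.25]
m = -3.625, g(m) = -14.958984 (−); new bracket [-5, -3.625]
m = -4.3125, g(m) = 15.4602 (+); new bracket [-4.3125, -3.625]
m = -3.96875, g(m) = -1.3926 (−); new bracket [-4.3125, -3.96875]
m = -4.140625, g(m) = 6.6078 (+); new bracket [-4.140625, -3.96875]

-4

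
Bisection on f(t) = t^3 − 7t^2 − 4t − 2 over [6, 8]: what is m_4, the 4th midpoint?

7.625

m = 7, f(m) = -30 (−); new bracket [7, 8]
m = 7.5, f(m) = -3.875 (−); new bracket [7.5, 8]
m = 7.75, f(m) = 12.046875 (+); new bracket [7.5, 7.75]
m = 7.625, f(m) = 3.8379 (+); new bracket [7.5, 7.625]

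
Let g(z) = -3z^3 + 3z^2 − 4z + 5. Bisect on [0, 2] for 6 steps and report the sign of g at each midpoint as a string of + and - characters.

+--+--

z = 1 gives g = 1, positive; keep [1, 2]
z = 1.5 gives g = -4.375, negative; keep [1, 1.5]
z = 1.25 gives g = -1.171875, negative; keep [1, 1.25]
z = 1.125 gives g = 0.0254, positive; keep [1.125, 1.25]
z = 1.1875 gives g = -0.5432, negative; keep [1.125, 1.1875]
z = 1.15625 gives g = -0.2517, negative; keep [1.125, 1.15625]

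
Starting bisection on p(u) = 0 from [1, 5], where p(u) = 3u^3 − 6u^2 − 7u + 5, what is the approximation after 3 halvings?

p(3) = 11 > 0, so the root lies in [1, 3]
p(2) = -9 < 0, so the root lies in [2, 3]
p(2.5) = -3.125 < 0, so the root lies in [2.5, 3]

2.5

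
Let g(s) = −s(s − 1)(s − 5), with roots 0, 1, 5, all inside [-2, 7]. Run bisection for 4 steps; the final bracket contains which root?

s = 2.5 gives g = 9.375, positive; keep [2.5, 7]
s = 4.75 gives g = 4.453125, positive; keep [4.75, 7]
s = 5.875 gives g = -25.060547, negative; keep [4.75, 5.875]
s = 5.3125 gives g = -7.1594, negative; keep [4.75, 5.3125]

5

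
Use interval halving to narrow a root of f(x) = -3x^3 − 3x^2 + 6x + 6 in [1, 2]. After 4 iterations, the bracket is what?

[1.375, 1.4375]

m = 1.5, f(m) = -1.875 (−); new bracket [1, 1.5]
m = 1.25, f(m) = 2.953125 (+); new bracket [1.25, 1.5]
m = 1.375, f(m) = 0.779297 (+); new bracket [1.375, 1.5]
m = 1.4375, f(m) = -0.4856 (−); new bracket [1.375, 1.4375]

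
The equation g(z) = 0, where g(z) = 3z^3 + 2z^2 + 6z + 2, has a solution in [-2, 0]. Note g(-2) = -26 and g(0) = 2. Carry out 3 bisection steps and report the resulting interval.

[-0.5, -0.25]

g(-1) = -5 < 0, so the root lies in [-1, 0]
g(-0.5) = -0.875 < 0, so the root lies in [-0.5, 0]
g(-0.25) = 0.578125 > 0, so the root lies in [-0.5, -0.25]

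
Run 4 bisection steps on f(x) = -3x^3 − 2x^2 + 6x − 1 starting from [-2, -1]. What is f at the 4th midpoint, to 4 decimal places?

m = -1.5, f(m) = -4.375 (−); new bracket [-2, -1.5]
m = -1.75, f(m) = -1.546875 (−); new bracket [-2, -1.75]
m = -1.875, f(m) = 0.494141 (+); new bracket [-1.875, -1.75]
m = -1.8125, f(m) = -0.5823 (−); new bracket [-1.875, -1.8125]

-0.5823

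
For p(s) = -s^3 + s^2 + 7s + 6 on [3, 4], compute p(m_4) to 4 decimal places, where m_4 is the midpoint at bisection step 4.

p(3.5) = -0.125 < 0, so the root lies in [3, 3.5]
p(3.25) = 4.984375 > 0, so the root lies in [3.25, 3.5]
p(3.375) = 2.572266 > 0, so the root lies in [3.375, 3.5]
p(3.4375) = 1.26 > 0, so the root lies in [3.4375, 3.5]

1.2600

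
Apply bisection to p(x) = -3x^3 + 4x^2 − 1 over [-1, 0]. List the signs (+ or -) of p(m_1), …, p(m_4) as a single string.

m = -0.5, p(m) = 0.375 (+); new bracket [-0.5, 0]
m = -0.25, p(m) = -0.703125 (−); new bracket [-0.5, -0.25]
m = -0.375, p(m) = -0.279297 (−); new bracket [-0.5, -0.375]
m = -0.4375, p(m) = 0.0168 (+); new bracket [-0.4375, -0.375]

+--+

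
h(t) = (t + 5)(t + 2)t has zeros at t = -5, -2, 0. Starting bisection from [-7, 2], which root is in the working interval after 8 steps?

t = -2.5 gives h = 3.125, positive; keep [-7, -2.5]
t = -4.75 gives h = 3.265625, positive; keep [-7, -4.75]
t = -5.875 gives h = -19.919922, negative; keep [-5.875, -4.75]
t = -5.3125 gives h = -5.4993, negative; keep [-5.3125, -4.75]
t = -5.03125 gives h = -0.4766, negative; keep [-5.03125, -4.75]
t = -4.890625 gives h = 1.5462, positive; keep [-5.03125, -4.890625]
t = -4.9609375 gives h = 0.5738, positive; keep [-5.03125, -4.9609375]
t = -4.99609375 gives h = 0.0585, positive; keep [-5.03125, -4.99609375]

-5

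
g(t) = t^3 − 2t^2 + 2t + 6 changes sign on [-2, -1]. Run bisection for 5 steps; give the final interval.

m = -1.5, g(m) = -4.875 (−); new bracket [-1.5, -1]
m = -1.25, g(m) = -1.578125 (−); new bracket [-1.25, -1]
m = -1.125, g(m) = -0.205078 (−); new bracket [-1.125, -1]
m = -1.0625, g(m) = 0.4177 (+); new bracket [-1.125, -1.0625]
m = -1.09375, g(m) = 0.1115 (+); new bracket [-1.125, -1.09375]

[-1.125, -1.09375]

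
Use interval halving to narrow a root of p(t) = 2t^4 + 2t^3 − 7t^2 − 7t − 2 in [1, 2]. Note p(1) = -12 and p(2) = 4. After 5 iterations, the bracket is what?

[1.90625, 1.9375]

p(1.5) = -11.375 < 0, so the root lies in [1.5, 2]
p(1.75) = -6.210938 < 0, so the root lies in [1.75, 2]
p(1.875) = -1.831543 < 0, so the root lies in [1.875, 2]
p(1.9375) = 0.8902 > 0, so the root lies in [1.875, 1.9375]
p(1.90625) = -0.5176 < 0, so the root lies in [1.90625, 1.9375]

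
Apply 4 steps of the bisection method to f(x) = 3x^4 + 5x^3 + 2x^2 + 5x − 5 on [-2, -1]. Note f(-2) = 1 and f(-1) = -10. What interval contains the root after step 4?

[-2, -1.9375]

f(-1.5) = -9.6875 < 0, so the root lies in [-2, -1.5]
f(-1.75) = -6.285156 < 0, so the root lies in [-2, -1.75]
f(-1.875) = -3.223877 < 0, so the root lies in [-2, -1.875]
f(-1.9375) = -1.2702 < 0, so the root lies in [-2, -1.9375]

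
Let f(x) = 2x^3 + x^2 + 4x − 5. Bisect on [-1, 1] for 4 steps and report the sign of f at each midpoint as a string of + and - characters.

---+

x = 0 gives f = -5, negative; keep [0, 1]
x = 0.5 gives f = -2.5, negative; keep [0.5, 1]
x = 0.75 gives f = -0.59375, negative; keep [0.75, 1]
x = 0.875 gives f = 0.6055, positive; keep [0.75, 0.875]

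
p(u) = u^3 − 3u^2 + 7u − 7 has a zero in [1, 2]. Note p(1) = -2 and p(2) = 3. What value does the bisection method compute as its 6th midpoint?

u = 1.5 gives p = 0.125, positive; keep [1, 1.5]
u = 1.25 gives p = -0.984375, negative; keep [1.25, 1.5]
u = 1.375 gives p = -0.447266, negative; keep [1.375, 1.5]
u = 1.4375 gives p = -0.1663, negative; keep [1.4375, 1.5]
u = 1.46875 gives p = -0.022, negative; keep [1.46875, 1.5]
u = 1.484375 gives p = 0.0511, positive; keep [1.46875, 1.484375]

1.484375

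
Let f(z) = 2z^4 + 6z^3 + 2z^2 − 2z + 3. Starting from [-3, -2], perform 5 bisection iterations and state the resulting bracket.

[-2.21875, -2.1875]

f(-2.5) = 4.875 > 0, so the root lies in [-2.5, -2]
f(-2.25) = 0.539062 > 0, so the root lies in [-2.25, -2]
f(-2.125) = -0.51123 < 0, so the root lies in [-2.25, -2.125]
f(-2.1875) = -0.0644 < 0, so the root lies in [-2.25, -2.1875]
f(-2.21875) = 0.2167 > 0, so the root lies in [-2.21875, -2.1875]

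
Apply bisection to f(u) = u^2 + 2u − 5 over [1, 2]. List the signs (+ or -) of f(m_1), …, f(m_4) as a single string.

+---

f(1.5) = 0.25 > 0, so the root lies in [1, 1.5]
f(1.25) = -0.9375 < 0, so the root lies in [1.25, 1.5]
f(1.375) = -0.359375 < 0, so the root lies in [1.375, 1.5]
f(1.4375) = -0.0586 < 0, so the root lies in [1.4375, 1.5]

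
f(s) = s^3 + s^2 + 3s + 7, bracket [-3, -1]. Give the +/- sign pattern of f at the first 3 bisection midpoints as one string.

-+-

m = -2, f(m) = -3 (−); new bracket [-2, -1]
m = -1.5, f(m) = 1.375 (+); new bracket [-2, -1.5]
m = -1.75, f(m) = -0.546875 (−); new bracket [-1.75, -1.5]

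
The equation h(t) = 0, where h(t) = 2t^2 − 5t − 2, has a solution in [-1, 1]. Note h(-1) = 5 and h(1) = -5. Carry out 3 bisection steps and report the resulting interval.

[-0.5, -0.25]

midpoint 0: h = -2 < 0 → [-1, 0]
midpoint -0.5: h = 1 > 0 → [-0.5, 0]
midpoint -0.25: h = -0.625 < 0 → [-0.5, -0.25]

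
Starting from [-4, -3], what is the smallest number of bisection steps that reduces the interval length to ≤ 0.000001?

20

Width after n steps is 1/2^n. Need 2^n ≥ 1/0.000001 = 1000000.
2^19 = 524288 < 1000000 ≤ 2^20 = 1048576, so n = 20.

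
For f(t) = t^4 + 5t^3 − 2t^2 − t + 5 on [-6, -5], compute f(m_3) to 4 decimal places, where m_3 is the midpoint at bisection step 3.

10.8264

t = -5.5 gives f = 33.1875, positive; keep [-5.5, -5]
t = -5.25 gives f = -8.699219, negative; keep [-5.5, -5.25]
t = -5.375 gives f = 10.826416, positive; keep [-5.375, -5.25]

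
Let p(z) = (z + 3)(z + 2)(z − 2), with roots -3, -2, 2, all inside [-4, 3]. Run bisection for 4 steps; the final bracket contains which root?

m = -0.5, p(m) = -9.375 (−); new bracket [-0.5, 3]
m = 1.25, p(m) = -10.359375 (−); new bracket [1.25, 3]
m = 2.125, p(m) = 2.642578 (+); new bracket [1.25, 2.125]
m = 1.6875, p(m) = -5.4016 (−); new bracket [1.6875, 2.125]

2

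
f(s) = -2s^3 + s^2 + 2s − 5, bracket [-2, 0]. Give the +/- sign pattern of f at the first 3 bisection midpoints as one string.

s = -1 gives f = -4, negative; keep [-2, -1]
s = -1.5 gives f = 1, positive; keep [-1.5, -1]
s = -1.25 gives f = -2.03125, negative; keep [-1.5, -1.25]

-+-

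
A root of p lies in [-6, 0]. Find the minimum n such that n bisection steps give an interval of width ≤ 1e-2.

10

Width after n steps is 6/2^n. Need 2^n ≥ 6/1e-2 = 600.
2^9 = 512 < 600 ≤ 2^10 = 1024, so n = 10.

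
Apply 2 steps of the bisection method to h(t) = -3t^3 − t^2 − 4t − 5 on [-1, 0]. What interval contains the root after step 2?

[-1, -0.75]

midpoint -0.5: h = -2.875 < 0 → [-1, -0.5]
midpoint -0.75: h = -1.296875 < 0 → [-1, -0.75]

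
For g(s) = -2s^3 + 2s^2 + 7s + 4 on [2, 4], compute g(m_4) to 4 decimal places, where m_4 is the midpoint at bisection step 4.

m = 3, g(m) = -11 (−); new bracket [2, 3]
m = 2.5, g(m) = 2.75 (+); new bracket [2.5, 3]
m = 2.75, g(m) = -3.21875 (−); new bracket [2.5, 2.75]
m = 2.625, g(m) = -0.0195 (−); new bracket [2.5, 2.625]

-0.0195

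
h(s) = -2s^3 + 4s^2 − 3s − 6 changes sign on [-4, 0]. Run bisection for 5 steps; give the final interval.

h(-2) = 32 > 0, so the root lies in [-2, 0]
h(-1) = 3 > 0, so the root lies in [-1, 0]
h(-0.5) = -3.25 < 0, so the root lies in [-1, -0.5]
h(-0.75) = -0.6562 < 0, so the root lies in [-1, -0.75]
h(-0.875) = 1.0273 > 0, so the root lies in [-0.875, -0.75]

[-0.875, -0.75]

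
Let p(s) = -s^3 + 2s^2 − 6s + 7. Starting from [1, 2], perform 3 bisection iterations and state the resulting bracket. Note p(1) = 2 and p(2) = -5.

[1.25, 1.375]

p(1.5) = -0.875 < 0, so the root lies in [1, 1.5]
p(1.25) = 0.671875 > 0, so the root lies in [1.25, 1.5]
p(1.375) = -0.068359 < 0, so the root lies in [1.25, 1.375]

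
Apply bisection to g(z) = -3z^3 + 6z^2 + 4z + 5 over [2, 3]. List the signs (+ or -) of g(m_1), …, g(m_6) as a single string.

g(2.5) = 5.625 > 0, so the root lies in [2.5, 3]
g(2.75) = -1.015625 < 0, so the root lies in [2.5, 2.75]
g(2.625) = 2.580078 > 0, so the root lies in [2.625, 2.75]
g(2.6875) = 0.8533 > 0, so the root lies in [2.6875, 2.75]
g(2.71875) = -0.0631 < 0, so the root lies in [2.6875, 2.71875]
g(2.703125) = 0.3995 > 0, so the root lies in [2.703125, 2.71875]

+-++-+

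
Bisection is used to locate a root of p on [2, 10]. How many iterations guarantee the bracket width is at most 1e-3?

13

Width after n steps is 8/2^n. Need 2^n ≥ 8/1e-3 = 8000.
2^12 = 4096 < 8000 ≤ 2^13 = 8192, so n = 13.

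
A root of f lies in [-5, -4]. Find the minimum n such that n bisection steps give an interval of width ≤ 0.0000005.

21

Width after n steps is 1/2^n. Need 2^n ≥ 1/0.0000005 = 2000000.
2^20 = 1048576 < 2000000 ≤ 2^21 = 2097152, so n = 21.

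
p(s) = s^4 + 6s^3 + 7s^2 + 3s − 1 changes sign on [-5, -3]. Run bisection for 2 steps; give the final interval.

m = -4, p(m) = -29 (−); new bracket [-5, -4]
m = -4.5, p(m) = -9.4375 (−); new bracket [-5, -4.5]

[-5, -4.5]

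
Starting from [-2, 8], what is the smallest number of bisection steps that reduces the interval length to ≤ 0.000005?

21

Width after n steps is 10/2^n. Need 2^n ≥ 10/0.000005 = 2000000.
2^20 = 1048576 < 2000000 ≤ 2^21 = 2097152, so n = 21.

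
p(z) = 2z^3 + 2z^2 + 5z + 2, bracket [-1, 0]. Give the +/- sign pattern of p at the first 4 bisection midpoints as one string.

-+++

m = -0.5, p(m) = -0.25 (−); new bracket [-0.5, 0]
m = -0.25, p(m) = 0.84375 (+); new bracket [-0.5, -0.25]
m = -0.375, p(m) = 0.300781 (+); new bracket [-0.5, -0.375]
m = -0.4375, p(m) = 0.0278 (+); new bracket [-0.5, -0.4375]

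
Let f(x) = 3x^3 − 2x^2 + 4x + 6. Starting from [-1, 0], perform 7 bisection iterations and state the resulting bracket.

[-0.8046875, -0.796875]

m = -0.5, f(m) = 3.125 (+); new bracket [-1, -0.5]
m = -0.75, f(m) = 0.609375 (+); new bracket [-1, -0.75]
m = -0.875, f(m) = -1.041016 (−); new bracket [-0.875, -0.75]
m = -0.8125, f(m) = -0.1794 (−); new bracket [-0.8125, -0.75]
m = -0.78125, f(m) = 0.2238 (+); new bracket [-0.8125, -0.78125]
m = -0.796875, f(m) = 0.0244 (+); new bracket [-0.8125, -0.796875]
m = -0.8046875, f(m) = -0.077 (−); new bracket [-0.8046875, -0.796875]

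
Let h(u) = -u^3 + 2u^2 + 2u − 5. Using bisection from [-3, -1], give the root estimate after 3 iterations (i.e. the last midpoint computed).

-1.75

h(-2) = 7 > 0, so the root lies in [-2, -1]
h(-1.5) = -0.125 < 0, so the root lies in [-2, -1.5]
h(-1.75) = 2.984375 > 0, so the root lies in [-1.75, -1.5]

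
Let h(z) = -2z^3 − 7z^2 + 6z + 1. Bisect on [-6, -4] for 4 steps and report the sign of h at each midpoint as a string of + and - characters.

+++-

h(-5) = 46 > 0, so the root lies in [-5, -4]
h(-4.5) = 14.5 > 0, so the root lies in [-4.5, -4]
h(-4.25) = 2.59375 > 0, so the root lies in [-4.25, -4]
h(-4.125) = -2.4805 < 0, so the root lies in [-4.25, -4.125]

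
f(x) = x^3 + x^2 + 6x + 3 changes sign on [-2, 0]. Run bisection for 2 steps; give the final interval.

midpoint -1: f = -3 < 0 → [-1, 0]
midpoint -0.5: f = 0.125 > 0 → [-1, -0.5]

[-1, -0.5]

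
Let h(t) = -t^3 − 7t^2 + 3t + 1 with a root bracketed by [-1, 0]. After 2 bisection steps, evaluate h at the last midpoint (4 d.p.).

-0.1719

midpoint -0.5: h = -2.125 < 0 → [-0.5, 0]
midpoint -0.25: h = -0.171875 < 0 → [-0.25, 0]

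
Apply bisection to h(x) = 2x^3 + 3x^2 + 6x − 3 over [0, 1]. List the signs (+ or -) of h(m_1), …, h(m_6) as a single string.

midpoint 0.5: h = 1 > 0 → [0, 0.5]
midpoint 0.25: h = -1.28125 < 0 → [0.25, 0.5]
midpoint 0.375: h = -0.222656 < 0 → [0.375, 0.5]
midpoint 0.4375: h = 0.3667 > 0 → [0.375, 0.4375]
midpoint 0.40625: h = 0.0667 > 0 → [0.375, 0.40625]
midpoint 0.390625: h = -0.0793 < 0 → [0.390625, 0.40625]

+--++-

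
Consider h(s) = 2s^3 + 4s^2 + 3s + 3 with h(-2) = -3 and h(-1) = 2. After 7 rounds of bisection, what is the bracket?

[-1.6484375, -1.640625]

m = -1.5, h(m) = 0.75 (+); new bracket [-2, -1.5]
m = -1.75, h(m) = -0.71875 (−); new bracket [-1.75, -1.5]
m = -1.625, h(m) = 0.105469 (+); new bracket [-1.75, -1.625]
m = -1.6875, h(m) = -0.2827 (−); new bracket [-1.6875, -1.625]
m = -1.65625, h(m) = -0.0828 (−); new bracket [-1.65625, -1.625]
m = -1.640625, h(m) = 0.0127 (+); new bracket [-1.65625, -1.640625]
m = -1.6484375, h(m) = -0.0347 (−); new bracket [-1.6484375, -1.640625]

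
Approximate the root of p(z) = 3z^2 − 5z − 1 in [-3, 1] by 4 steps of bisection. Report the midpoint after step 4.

m = -1, p(m) = 7 (+); new bracket [-1, 1]
m = 0, p(m) = -1 (−); new bracket [-1, 0]
m = -0.5, p(m) = 2.25 (+); new bracket [-0.5, 0]
m = -0.25, p(m) = 0.4375 (+); new bracket [-0.25, 0]

-0.25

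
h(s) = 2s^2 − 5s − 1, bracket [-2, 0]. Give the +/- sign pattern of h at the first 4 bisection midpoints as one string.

h(-1) = 6 > 0, so the root lies in [-1, 0]
h(-0.5) = 2 > 0, so the root lies in [-0.5, 0]
h(-0.25) = 0.375 > 0, so the root lies in [-0.25, 0]
h(-0.125) = -0.3438 < 0, so the root lies in [-0.25, -0.125]

+++-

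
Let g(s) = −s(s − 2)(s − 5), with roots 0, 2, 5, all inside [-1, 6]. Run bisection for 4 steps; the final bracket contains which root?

m = 2.5, g(m) = 3.125 (+); new bracket [2.5, 6]
m = 4.25, g(m) = 7.171875 (+); new bracket [4.25, 6]
m = 5.125, g(m) = -2.001953 (−); new bracket [4.25, 5.125]
m = 4.6875, g(m) = 3.9368 (+); new bracket [4.6875, 5.125]

5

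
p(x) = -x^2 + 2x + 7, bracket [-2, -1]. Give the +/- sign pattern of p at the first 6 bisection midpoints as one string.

midpoint -1.5: p = 1.75 > 0 → [-2, -1.5]
midpoint -1.75: p = 0.4375 > 0 → [-2, -1.75]
midpoint -1.875: p = -0.265625 < 0 → [-1.875, -1.75]
midpoint -1.8125: p = 0.0898 > 0 → [-1.875, -1.8125]
midpoint -1.84375: p = -0.0869 < 0 → [-1.84375, -1.8125]
midpoint -1.828125: p = 0.0017 > 0 → [-1.84375, -1.828125]

++-+-+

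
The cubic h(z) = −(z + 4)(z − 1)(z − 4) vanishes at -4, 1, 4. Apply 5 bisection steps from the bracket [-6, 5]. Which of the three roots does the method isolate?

-4

z = -0.5 gives h = -23.625, negative; keep [-6, -0.5]
z = -3.25 gives h = -23.109375, negative; keep [-6, -3.25]
z = -4.625 gives h = 30.322266, positive; keep [-4.625, -3.25]
z = -3.9375 gives h = -2.4495, negative; keep [-4.625, -3.9375]
z = -4.28125 gives h = 12.3006, positive; keep [-4.28125, -3.9375]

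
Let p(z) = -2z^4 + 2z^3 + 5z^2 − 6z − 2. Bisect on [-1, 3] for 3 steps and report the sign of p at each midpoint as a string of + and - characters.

p(1) = -3 < 0, so the root lies in [-1, 1]
p(0) = -2 < 0, so the root lies in [-1, 0]
p(-0.5) = 1.875 > 0, so the root lies in [-0.5, 0]

--+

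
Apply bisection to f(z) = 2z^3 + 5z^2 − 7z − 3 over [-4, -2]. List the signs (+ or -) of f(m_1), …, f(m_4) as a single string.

m = -3, f(m) = 9 (+); new bracket [-4, -3]
m = -3.5, f(m) = -3 (−); new bracket [-3.5, -3]
m = -3.25, f(m) = 3.90625 (+); new bracket [-3.5, -3.25]
m = -3.375, f(m) = 0.6914 (+); new bracket [-3.5, -3.375]

+-++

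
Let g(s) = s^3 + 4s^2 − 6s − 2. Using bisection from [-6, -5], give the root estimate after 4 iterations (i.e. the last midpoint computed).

-5.0625

midpoint -5.5: g = -14.375 < 0 → [-5.5, -5]
midpoint -5.25: g = -4.953125 < 0 → [-5.25, -5]
midpoint -5.125: g = -0.798828 < 0 → [-5.125, -5]
midpoint -5.0625: g = 1.1443 > 0 → [-5.125, -5.0625]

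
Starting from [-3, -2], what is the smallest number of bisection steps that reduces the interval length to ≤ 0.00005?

Width after n steps is 1/2^n. Need 2^n ≥ 1/0.00005 = 20000.
2^14 = 16384 < 20000 ≤ 2^15 = 32768, so n = 15.

15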